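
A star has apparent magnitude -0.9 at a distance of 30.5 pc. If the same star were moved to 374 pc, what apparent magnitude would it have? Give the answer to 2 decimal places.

Flux ∝ 1/d², so Δm = 5 log₁₀(d₂/d₁) = 5 log₁₀(374/30.5) = 5.443
m₂ = m₁ + Δm = -0.9 + (5.443) = 4.543

m ≈ 4.54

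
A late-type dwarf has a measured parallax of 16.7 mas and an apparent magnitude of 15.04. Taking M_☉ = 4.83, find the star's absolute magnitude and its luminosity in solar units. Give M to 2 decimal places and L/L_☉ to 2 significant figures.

d = 1/p = 1000/16.7 mas = 59.88 pc
M = m − 5 log₁₀ d + 5 = 15.04 − 5·1.7773 + 5 = 11.154
M − M_☉ = 11.154 − 4.83 = 6.324
L/L_☉ = 10^(−0.4 × 6.324) = 2.955×10^-3

M ≈ 11.15; L/L_☉ ≈ 3.0×10^-3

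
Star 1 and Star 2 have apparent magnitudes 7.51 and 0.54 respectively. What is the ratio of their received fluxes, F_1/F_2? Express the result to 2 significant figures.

Magnitude difference = 6.97
Flux ratio = 10^(−0.4 Δm) = 10^(−0.4 × 6.97) = 10^-2.788 = 1.629×10^-3

F_1/F_2 ≈ 1.6×10^-3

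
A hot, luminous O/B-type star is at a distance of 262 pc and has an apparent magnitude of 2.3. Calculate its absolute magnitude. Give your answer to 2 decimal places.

5 log₁₀(d/10 pc) = 5 log₁₀(262.0) − 5 = 7.092
M = m − 5 log₁₀(d/10) = 2.3 − 7.092 = -4.792

M ≈ -4.79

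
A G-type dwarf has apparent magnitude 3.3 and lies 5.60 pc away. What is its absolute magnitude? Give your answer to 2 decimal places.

5 log₁₀(d/10 pc) = 5 log₁₀(5.600) − 5 = -1.259
M = m − 5 log₁₀(d/10) = 3.3 + 1.259 = 4.559

M ≈ 4.56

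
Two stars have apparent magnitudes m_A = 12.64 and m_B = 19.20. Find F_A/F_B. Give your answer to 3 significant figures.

F_A/F_B ≈ 421

Δm = 12.64 − (19.20) = -6.56
Flux ratio = 10^(−0.4 Δm) = 10^(−0.4 × -6.56) = 10^2.624 = 420.7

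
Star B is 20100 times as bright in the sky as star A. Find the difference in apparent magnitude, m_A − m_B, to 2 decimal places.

m_A − m_B ≈ 10.76

Pogson: Δm = −2.5 log₁₀(ratio) = −2.5 log₁₀(20100) = −2.5 × 4.3032 = -10.758
Star B is brighter so has the smaller magnitude: m_A − m_B is positive.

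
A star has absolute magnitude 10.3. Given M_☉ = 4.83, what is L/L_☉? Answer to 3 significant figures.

L/L_☉ ≈ 6.49×10^-3

M − M_☉ = 10.3 − 4.83 = 5.470
L/L_☉ = 10^(−0.4 (M − M_☉)) = 10^-2.188 = 6.486×10^-3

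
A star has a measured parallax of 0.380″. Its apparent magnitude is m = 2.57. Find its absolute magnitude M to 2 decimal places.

M ≈ 5.47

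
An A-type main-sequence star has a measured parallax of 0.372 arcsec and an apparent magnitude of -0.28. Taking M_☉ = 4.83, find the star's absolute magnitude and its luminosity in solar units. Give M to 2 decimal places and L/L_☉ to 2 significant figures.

M ≈ 2.57; L/L_☉ ≈ 8.0

d = 1/p = 1/0.372″ = 2.688 pc
M = m − 5 log₁₀ d + 5 = -0.28 − 5·0.4295 + 5 = 2.573
M − M_☉ = 2.573 − 4.83 = -2.257
L/L_☉ = 10^(−0.4 × -2.257) = 7.997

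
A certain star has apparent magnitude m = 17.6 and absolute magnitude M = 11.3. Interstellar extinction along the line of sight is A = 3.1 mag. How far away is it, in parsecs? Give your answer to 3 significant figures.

m − M = 5 log₁₀(d/10 pc) + A  ⇒  17.6 − (11.3) − 3.1 = 5 log₁₀(d/10)
3.200 = 5 log₁₀(d/10)
log₁₀ d = (m − M − A)/5 + 1 = 1.6400
d = 10^1.6400 = 43.65 pc

d ≈ 43.7 pc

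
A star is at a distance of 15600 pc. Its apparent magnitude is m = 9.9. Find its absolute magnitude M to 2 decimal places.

5 log₁₀(d/10 pc) = 5 log₁₀(15600) − 5 = 15.966
M = m − 5 log₁₀(d/10) = 9.9 − 15.966 = -6.066

M ≈ -6.07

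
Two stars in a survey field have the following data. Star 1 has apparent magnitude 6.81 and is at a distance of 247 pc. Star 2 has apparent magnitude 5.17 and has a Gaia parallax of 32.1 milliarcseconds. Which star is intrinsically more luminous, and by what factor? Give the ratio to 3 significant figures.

Star 1: M = m − 5 log₁₀ d + 5 = 6.81 − 5·2.3927 + 5 = -0.153
Star 2: p = 32.1 mas = 0.0321″ → d = 1/p = 31.15 pc
Star 2: M = m − 5 log₁₀ d + 5 = 5.17 − 5·1.4935 + 5 = 2.703
ΔM = M_1 − M_2 = -0.153 − (2.703) = -2.856; smaller M is more luminous → Star 1.
L ratio = 10^(0.4 |ΔM|) = 10^1.142 = 13.88

Star 1 is more luminous, by a factor of 13.9.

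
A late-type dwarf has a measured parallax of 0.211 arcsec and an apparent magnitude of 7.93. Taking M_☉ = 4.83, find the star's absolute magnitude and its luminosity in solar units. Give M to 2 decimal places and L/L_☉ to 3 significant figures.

M ≈ 9.55; L/L_☉ ≈ 0.0129

d = 1/p = 1/0.211″ = 4.739 pc
M = m − 5 log₁₀ d + 5 = 7.93 − 5·0.6757 + 5 = 9.551
M − M_☉ = 9.551 − 4.83 = 4.721
L/L_☉ = 10^(−0.4 × 4.721) = 0.01293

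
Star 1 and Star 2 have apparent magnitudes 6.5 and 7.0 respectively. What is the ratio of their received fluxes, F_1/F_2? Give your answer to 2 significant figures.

F_1/F_2 ≈ 1.6

Δm = 6.5 − (7.0) = -0.5
Flux ratio = 10^(−0.4 Δm) = 10^(−0.4 × -0.5) = 10^0.200 = 1.585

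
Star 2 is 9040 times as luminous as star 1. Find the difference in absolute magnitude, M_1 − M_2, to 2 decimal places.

M_1 − M_2 ≈ 9.89

Pogson: ΔM = −2.5 log₁₀(ratio) = −2.5 log₁₀(9040) = −2.5 × 3.9562 = -9.890
Star 2 is brighter so has the smaller magnitude: M_1 − M_2 is positive.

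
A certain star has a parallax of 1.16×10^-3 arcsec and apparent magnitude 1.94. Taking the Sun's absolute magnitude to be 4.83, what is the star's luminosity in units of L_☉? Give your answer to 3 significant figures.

L/L_☉ ≈ 106000

d = 1/p = 1/1.16×10^-3″ = 862.1 pc
M = m − 5 log₁₀ d + 5 = 1.94 − 5·2.9355 + 5 = -7.738
M − M_☉ = -7.738 − 4.83 = -12.568
L/L_☉ = 10^(−0.4 × -12.568) = 106400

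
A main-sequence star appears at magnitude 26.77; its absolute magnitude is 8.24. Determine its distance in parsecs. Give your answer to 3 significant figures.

d ≈ 50800 pc

μ = m − M = 18.530
m − M = 5 log₁₀ d − 5
log₁₀ d = (m − M)/5 + 1 = 4.7060
d = 10^4.7060 = 50820 pc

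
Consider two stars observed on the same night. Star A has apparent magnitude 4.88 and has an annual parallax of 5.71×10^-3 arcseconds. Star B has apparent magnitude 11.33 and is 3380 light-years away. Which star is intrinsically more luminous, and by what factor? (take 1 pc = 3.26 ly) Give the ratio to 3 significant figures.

Star A: d = 1/p = 1/5.71×10^-3″ = 175.1 pc
Star A: M = m − 5 log₁₀ d + 5 = 4.88 − 5·2.2434 + 5 = -1.337
Star B: d = 3380 ly / 3.26 = 1037 pc
Star B: M = m − 5 log₁₀ d + 5 = 11.33 − 5·3.0157 + 5 = 1.252
ΔM = M_A − M_B = -1.337 − (1.252) = -2.588; smaller M is more luminous → Star A.
L ratio = 10^(0.4 |ΔM|) = 10^1.035 = 10.85

Star A is more luminous, by a factor of 10.8.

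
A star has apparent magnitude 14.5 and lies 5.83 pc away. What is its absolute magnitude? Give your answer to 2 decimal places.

5 log₁₀(d/10 pc) = 5 log₁₀(5.830) − 5 = -1.172
M = m − 5 log₁₀(d/10) = 14.5 + 1.172 = 15.672

M ≈ 15.67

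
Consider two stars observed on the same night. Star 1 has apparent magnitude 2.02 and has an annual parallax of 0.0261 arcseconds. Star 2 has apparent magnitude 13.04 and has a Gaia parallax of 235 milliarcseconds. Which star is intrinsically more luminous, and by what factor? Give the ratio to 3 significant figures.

Star 1 is more luminous, by a factor of 2.07×10^6.

Star 1: d = 1/p = 1/0.0261″ = 38.31 pc
Star 1: M = m − 5 log₁₀ d + 5 = 2.02 − 5·1.5834 + 5 = -0.897
Star 2: p = 235 mas = 0.235″ → d = 1/p = 4.255 pc
Star 2: M = m − 5 log₁₀ d + 5 = 13.04 − 5·0.6289 + 5 = 14.895
ΔM = M_1 − M_2 = -0.897 − (14.895) = -15.792; smaller M is more luminous → Star 1.
L ratio = 10^(0.4 |ΔM|) = 10^6.317 = 2.074×10^6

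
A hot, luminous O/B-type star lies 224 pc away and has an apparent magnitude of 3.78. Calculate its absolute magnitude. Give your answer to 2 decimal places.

M ≈ -2.97

5 log₁₀(d/10 pc) = 5 log₁₀(224.0) − 5 = 6.751
M = m − 5 log₁₀(d/10) = 3.78 − 6.751 = -2.971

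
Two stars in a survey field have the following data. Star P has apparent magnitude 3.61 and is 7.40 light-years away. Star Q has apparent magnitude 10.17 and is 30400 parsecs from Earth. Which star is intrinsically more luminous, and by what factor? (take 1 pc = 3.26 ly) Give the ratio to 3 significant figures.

Star Q is more luminous, by a factor of 426000.

Star P: d = 7.40 ly / 3.26 = 2.270 pc
Star P: M = m − 5 log₁₀ d + 5 = 3.61 − 5·0.3560 + 5 = 6.830
Star Q: M = m − 5 log₁₀ d + 5 = 10.17 − 5·4.4829 + 5 = -7.244
ΔM = M_P − M_Q = 6.830 − (-7.244) = 14.074; smaller M is more luminous → Star Q.
L ratio = 10^(0.4 |ΔM|) = 10^5.630 = 426300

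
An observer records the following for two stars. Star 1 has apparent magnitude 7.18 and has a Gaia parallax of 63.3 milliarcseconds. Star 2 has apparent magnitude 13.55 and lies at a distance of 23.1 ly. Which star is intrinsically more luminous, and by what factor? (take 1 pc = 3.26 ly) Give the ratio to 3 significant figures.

Star 1: p = 63.3 mas = 0.0633″ → d = 1/p = 15.80 pc
Star 1: M = m − 5 log₁₀ d + 5 = 7.18 − 5·1.1986 + 5 = 6.187
Star 2: d = 23.1 ly / 3.26 = 7.086 pc
Star 2: M = m − 5 log₁₀ d + 5 = 13.55 − 5·0.8504 + 5 = 14.298
ΔM = M_1 − M_2 = 6.187 − (14.298) = -8.111; smaller M is more luminous → Star 1.
L ratio = 10^(0.4 |ΔM|) = 10^3.244 = 1756

Star 1 is more luminous, by a factor of 1760.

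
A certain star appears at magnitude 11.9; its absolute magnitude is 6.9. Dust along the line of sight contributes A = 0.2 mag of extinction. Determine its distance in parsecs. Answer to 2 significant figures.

d ≈ 91 pc

m − M = 5 log₁₀(d/10 pc) + A  ⇒  11.9 − (6.9) − 0.2 = 5 log₁₀(d/10)
4.800 = 5 log₁₀(d/10)
log₁₀ d = (m − M − A)/5 + 1 = 1.9600
d = 10^1.9600 = 91.20 pc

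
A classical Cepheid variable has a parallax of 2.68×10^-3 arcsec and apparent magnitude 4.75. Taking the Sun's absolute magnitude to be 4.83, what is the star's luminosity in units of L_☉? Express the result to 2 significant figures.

L/L_☉ ≈ 1500

d = 1/p = 1/2.68×10^-3″ = 373.1 pc
M = m − 5 log₁₀ d + 5 = 4.75 − 5·2.5719 + 5 = -3.109
M − M_☉ = -3.109 − 4.83 = -7.939
L/L_☉ = 10^(−0.4 × -7.939) = 1499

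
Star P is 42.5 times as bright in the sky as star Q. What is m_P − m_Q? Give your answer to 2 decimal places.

m_P − m_Q ≈ -4.07

Pogson: Δm = −2.5 log₁₀(ratio) = −2.5 log₁₀(42.5) = −2.5 × 1.6284 = -4.071
Star P is brighter, so it has the smaller magnitude: the difference is negative.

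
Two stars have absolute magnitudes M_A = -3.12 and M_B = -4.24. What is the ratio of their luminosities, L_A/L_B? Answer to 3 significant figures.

L_A/L_B ≈ 0.356

ΔM = M_A − M_B = 1.12
L_A/L_B = 10^(−0.4 ΔM) = 10^-0.448 = 0.3565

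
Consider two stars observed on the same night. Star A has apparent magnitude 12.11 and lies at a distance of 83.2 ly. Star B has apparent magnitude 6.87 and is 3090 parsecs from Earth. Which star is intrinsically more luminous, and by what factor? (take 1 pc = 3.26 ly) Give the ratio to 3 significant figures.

Star B is more luminous, by a factor of 1.83×10^6.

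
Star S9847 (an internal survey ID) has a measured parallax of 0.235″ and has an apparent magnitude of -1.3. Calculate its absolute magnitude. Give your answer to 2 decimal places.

d = 1/p = 1/0.235″ = 4.255 pc
5 log₁₀(d/10 pc) = 5 log₁₀(4.255) − 5 = -1.855
M = m − 5 log₁₀(d/10) = -1.3 + 1.855 = 0.555

M ≈ 0.56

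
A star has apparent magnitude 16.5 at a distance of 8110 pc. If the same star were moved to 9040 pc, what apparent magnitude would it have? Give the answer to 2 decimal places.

m ≈ 16.74

Flux ∝ 1/d², so Δm = 5 log₁₀(d₂/d₁) = 5 log₁₀(9040/8110) = 0.236
m₂ = m₁ + Δm = 16.5 + (0.236) = 16.736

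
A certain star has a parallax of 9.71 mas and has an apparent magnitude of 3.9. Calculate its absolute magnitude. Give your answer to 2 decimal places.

p = 9.71 mas = 9.71×10^-3″ → d = 1/p = 103.0 pc
5 log₁₀(d/10 pc) = 5 log₁₀(103.0) − 5 = 5.064
M = m − 5 log₁₀(d/10) = 3.9 − 5.064 = -1.164

M ≈ -1.16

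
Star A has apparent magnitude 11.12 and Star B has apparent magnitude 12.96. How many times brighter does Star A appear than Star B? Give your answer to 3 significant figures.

5.45

Magnitude difference = -1.84
Flux ratio = 10^(−0.4 Δm) = 10^(−0.4 × -1.84) = 10^0.736 = 5.445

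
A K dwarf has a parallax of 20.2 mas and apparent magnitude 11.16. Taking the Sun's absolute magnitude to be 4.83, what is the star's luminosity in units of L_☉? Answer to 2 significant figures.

L/L_☉ ≈ 0.072

d = 1/p = 1000/20.2 mas = 49.50 pc
M = m − 5 log₁₀ d + 5 = 11.16 − 5·1.6946 + 5 = 7.687
M − M_☉ = 7.687 − 4.83 = 2.857
L/L_☉ = 10^(−0.4 × 2.857) = 0.07199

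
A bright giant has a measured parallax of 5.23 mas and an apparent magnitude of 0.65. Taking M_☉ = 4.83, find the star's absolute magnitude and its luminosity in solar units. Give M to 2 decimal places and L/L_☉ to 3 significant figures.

M ≈ -5.76; L/L_☉ ≈ 17200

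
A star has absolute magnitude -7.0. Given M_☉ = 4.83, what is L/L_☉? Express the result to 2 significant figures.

L/L_☉ ≈ 54000

M − M_☉ = -7.0 − 4.83 = -11.830
L/L_☉ = 10^(−0.4 (M − M_☉)) = 10^4.732 = 53950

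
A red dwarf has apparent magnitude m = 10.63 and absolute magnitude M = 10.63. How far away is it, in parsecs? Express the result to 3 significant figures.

μ = m − M = 0.000
m − M = 5 log₁₀ d − 5
log₁₀ d = (m − M)/5 + 1 = 1.0000
d = 10^1.0000 = 10.00 pc

d ≈ 10.0 pc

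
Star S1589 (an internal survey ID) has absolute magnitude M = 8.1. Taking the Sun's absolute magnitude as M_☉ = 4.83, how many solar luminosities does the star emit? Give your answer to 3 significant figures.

M − M_☉ = 8.1 − 4.83 = 3.270
L/L_☉ = 10^(−0.4 (M − M_☉)) = 10^-1.308 = 0.04920

L/L_☉ ≈ 0.0492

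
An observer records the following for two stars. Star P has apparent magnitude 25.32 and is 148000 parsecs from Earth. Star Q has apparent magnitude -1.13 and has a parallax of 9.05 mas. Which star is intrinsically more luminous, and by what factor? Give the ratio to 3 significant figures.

Star P: M = m − 5 log₁₀ d + 5 = 25.32 − 5·5.1703 + 5 = 4.469
Star Q: p = 9.05 mas = 9.05×10^-3″ → d = 1/p = 110.5 pc
Star Q: M = m − 5 log₁₀ d + 5 = -1.13 − 5·2.0434 + 5 = -6.347
ΔM = M_P − M_Q = 4.469 − (-6.347) = 10.815; smaller M is more luminous → Star Q.
L ratio = 10^(0.4 |ΔM|) = 10^4.326 = 21190

Star Q is more luminous, by a factor of 21200.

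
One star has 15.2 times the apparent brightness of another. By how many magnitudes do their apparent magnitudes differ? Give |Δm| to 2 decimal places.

|Δm| ≈ 2.95

Pogson: Δm = −2.5 log₁₀(ratio) = −2.5 log₁₀(15.2) = −2.5 × 1.1818 = -2.955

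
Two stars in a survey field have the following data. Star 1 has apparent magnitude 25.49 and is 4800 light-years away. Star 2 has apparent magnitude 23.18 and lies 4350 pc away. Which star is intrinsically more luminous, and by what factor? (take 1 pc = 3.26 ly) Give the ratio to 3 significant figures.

Star 1: d = 4800 ly / 3.26 = 1472 pc
Star 1: M = m − 5 log₁₀ d + 5 = 25.49 − 5·3.1680 + 5 = 14.650
Star 2: M = m − 5 log₁₀ d + 5 = 23.18 − 5·3.6385 + 5 = 9.988
ΔM = M_1 − M_2 = 14.650 − (9.988) = 4.662; smaller M is more luminous → Star 2.
L ratio = 10^(0.4 |ΔM|) = 10^1.865 = 73.27

Star 2 is more luminous, by a factor of 73.3.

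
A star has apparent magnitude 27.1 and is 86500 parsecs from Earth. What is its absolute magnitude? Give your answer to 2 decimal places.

M ≈ 7.41

5 log₁₀(d/10 pc) = 5 log₁₀(86500) − 5 = 19.685
M = m − 5 log₁₀(d/10) = 27.1 − 19.685 = 7.415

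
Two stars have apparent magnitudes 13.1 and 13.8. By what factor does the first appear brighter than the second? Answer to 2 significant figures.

Magnitude difference = -0.7
Flux ratio = 10^(−0.4 Δm) = 10^(−0.4 × -0.7) = 10^0.280 = 1.905

1.9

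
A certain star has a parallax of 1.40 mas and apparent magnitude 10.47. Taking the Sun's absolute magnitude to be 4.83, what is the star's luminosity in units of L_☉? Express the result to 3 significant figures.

d = 1/p = 1000/1.40 mas = 714.3 pc
M = m − 5 log₁₀ d + 5 = 10.47 − 5·2.8539 + 5 = 1.201
M − M_☉ = 1.201 − 4.83 = -3.629
L/L_☉ = 10^(−0.4 × -3.629) = 28.30

L/L_☉ ≈ 28.3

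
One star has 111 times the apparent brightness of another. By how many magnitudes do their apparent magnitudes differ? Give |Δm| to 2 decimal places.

Pogson: Δm = −2.5 log₁₀(ratio) = −2.5 log₁₀(111) = −2.5 × 2.0453 = -5.113

|Δm| ≈ 5.11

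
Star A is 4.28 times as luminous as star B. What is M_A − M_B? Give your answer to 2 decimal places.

Pogson: ΔM = −2.5 log₁₀(ratio) = −2.5 log₁₀(4.28) = −2.5 × 0.6314 = -1.579
Star A is brighter, so it has the smaller magnitude: the difference is negative.

M_A − M_B ≈ -1.58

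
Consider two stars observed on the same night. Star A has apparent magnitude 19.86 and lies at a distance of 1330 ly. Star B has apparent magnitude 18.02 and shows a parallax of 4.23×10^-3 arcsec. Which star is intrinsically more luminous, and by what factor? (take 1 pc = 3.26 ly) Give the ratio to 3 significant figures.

Star A: d = 1330 ly / 3.26 = 408.0 pc
Star A: M = m − 5 log₁₀ d + 5 = 19.86 − 5·2.6106 + 5 = 11.807
Star B: d = 1/p = 1/4.23×10^-3″ = 236.4 pc
Star B: M = m − 5 log₁₀ d + 5 = 18.02 − 5·2.3737 + 5 = 11.152
ΔM = M_A − M_B = 11.807 − (11.152) = 0.655; smaller M is more luminous → Star B.
L ratio = 10^(0.4 |ΔM|) = 10^0.262 = 1.828

Star B is more luminous, by a factor of 1.83.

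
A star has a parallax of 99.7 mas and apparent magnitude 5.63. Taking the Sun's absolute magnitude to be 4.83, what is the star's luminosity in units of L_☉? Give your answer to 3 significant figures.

L/L_☉ ≈ 0.482

d = 1/p = 1000/99.7 mas = 10.03 pc
M = m − 5 log₁₀ d + 5 = 5.63 − 5·1.0013 + 5 = 5.623
M − M_☉ = 5.623 − 4.83 = 0.793
L/L_☉ = 10^(−0.4 × 0.793) = 0.4815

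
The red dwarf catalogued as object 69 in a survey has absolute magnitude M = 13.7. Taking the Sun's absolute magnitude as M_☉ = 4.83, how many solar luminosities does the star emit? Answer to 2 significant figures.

M − M_☉ = 13.7 − 4.83 = 8.870
L/L_☉ = 10^(−0.4 (M − M_☉)) = 10^-3.548 = 2.831×10^-4

L/L_☉ ≈ 2.8×10^-4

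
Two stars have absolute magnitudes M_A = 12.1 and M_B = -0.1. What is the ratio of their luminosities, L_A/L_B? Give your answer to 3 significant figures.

L_A/L_B ≈ 1.32×10^-5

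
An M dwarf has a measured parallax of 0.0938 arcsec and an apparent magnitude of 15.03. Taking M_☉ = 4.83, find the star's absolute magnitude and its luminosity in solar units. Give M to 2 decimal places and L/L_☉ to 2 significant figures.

d = 1/p = 1/0.0938″ = 10.66 pc
M = m − 5 log₁₀ d + 5 = 15.03 − 5·1.0278 + 5 = 14.891
M − M_☉ = 14.891 − 4.83 = 10.061
L/L_☉ = 10^(−0.4 × 10.061) = 9.454×10^-5

M ≈ 14.89; L/L_☉ ≈ 9.5×10^-5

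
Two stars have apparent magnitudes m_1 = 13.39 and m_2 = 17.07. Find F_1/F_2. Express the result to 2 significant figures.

F_1/F_2 ≈ 30

Magnitude difference = -3.68
Flux ratio = 10^(−0.4 Δm) = 10^(−0.4 × -3.68) = 10^1.472 = 29.65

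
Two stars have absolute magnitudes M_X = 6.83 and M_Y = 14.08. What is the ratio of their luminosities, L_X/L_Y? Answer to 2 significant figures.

L_X/L_Y ≈ 790

ΔM = M_X − M_Y = -7.25
L_X/L_Y = 10^(−0.4 ΔM) = 10^2.900 = 794.3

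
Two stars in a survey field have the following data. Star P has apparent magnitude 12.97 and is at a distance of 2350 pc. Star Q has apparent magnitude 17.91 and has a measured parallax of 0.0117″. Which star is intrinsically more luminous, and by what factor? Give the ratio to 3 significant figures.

Star P is more luminous, by a factor of 71500.

Star P: M = m − 5 log₁₀ d + 5 = 12.97 − 5·3.3711 + 5 = 1.115
Star Q: d = 1/p = 1/0.0117″ = 85.47 pc
Star Q: M = m − 5 log₁₀ d + 5 = 17.91 − 5·1.9318 + 5 = 13.251
ΔM = M_P − M_Q = 1.115 − (13.251) = -12.136; smaller M is more luminous → Star P.
L ratio = 10^(0.4 |ΔM|) = 10^4.855 = 71530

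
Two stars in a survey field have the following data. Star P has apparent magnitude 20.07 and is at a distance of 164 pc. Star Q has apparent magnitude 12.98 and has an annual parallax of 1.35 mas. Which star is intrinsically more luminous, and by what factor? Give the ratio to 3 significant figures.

Star Q is more luminous, by a factor of 14000.

Star P: M = m − 5 log₁₀ d + 5 = 20.07 − 5·2.2148 + 5 = 13.996
Star Q: p = 1.35 mas = 1.35×10^-3″ → d = 1/p = 740.7 pc
Star Q: M = m − 5 log₁₀ d + 5 = 12.98 − 5·2.8697 + 5 = 3.632
ΔM = M_P − M_Q = 13.996 − (3.632) = 10.364; smaller M is more luminous → Star Q.
L ratio = 10^(0.4 |ΔM|) = 10^4.146 = 13980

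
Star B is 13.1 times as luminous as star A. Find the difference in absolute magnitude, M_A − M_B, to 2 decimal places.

Pogson: ΔM = −2.5 log₁₀(ratio) = −2.5 log₁₀(13.1) = −2.5 × 1.1173 = -2.793
Star B is brighter so has the smaller magnitude: M_A − M_B is positive.

M_A − M_B ≈ 2.79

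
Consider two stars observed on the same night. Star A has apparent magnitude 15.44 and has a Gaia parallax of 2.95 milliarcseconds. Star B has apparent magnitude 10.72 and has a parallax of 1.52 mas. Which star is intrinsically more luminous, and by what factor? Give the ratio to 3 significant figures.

Star A: p = 2.95 mas = 2.95×10^-3″ → d = 1/p = 339.0 pc
Star A: M = m − 5 log₁₀ d + 5 = 15.44 − 5·2.5302 + 5 = 7.789
Star B: p = 1.52 mas = 1.52×10^-3″ → d = 1/p = 657.9 pc
Star B: M = m − 5 log₁₀ d + 5 = 10.72 − 5·2.8182 + 5 = 1.629
ΔM = M_A − M_B = 7.789 − (1.629) = 6.160; smaller M is more luminous → Star B.
L ratio = 10^(0.4 |ΔM|) = 10^2.464 = 291.0

Star B is more luminous, by a factor of 291.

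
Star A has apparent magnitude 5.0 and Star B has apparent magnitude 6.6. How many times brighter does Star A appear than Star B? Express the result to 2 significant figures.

Magnitude difference = -1.6
Flux ratio = 10^(−0.4 Δm) = 10^(−0.4 × -1.6) = 10^0.640 = 4.365

4.4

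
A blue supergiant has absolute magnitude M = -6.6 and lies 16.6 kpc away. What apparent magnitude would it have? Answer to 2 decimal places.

m ≈ 9.50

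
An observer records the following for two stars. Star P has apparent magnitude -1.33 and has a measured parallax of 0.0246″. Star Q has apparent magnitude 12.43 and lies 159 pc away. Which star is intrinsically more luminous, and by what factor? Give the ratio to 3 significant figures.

Star P is more luminous, by a factor of 20900.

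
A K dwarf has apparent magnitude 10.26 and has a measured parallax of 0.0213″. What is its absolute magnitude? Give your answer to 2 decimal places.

M ≈ 6.90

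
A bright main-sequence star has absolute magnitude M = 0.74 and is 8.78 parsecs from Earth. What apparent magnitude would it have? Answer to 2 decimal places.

m = M + 5 log₁₀ d − 5 = 0.74 + 5·0.9435 − 5 = 0.457

m ≈ 0.46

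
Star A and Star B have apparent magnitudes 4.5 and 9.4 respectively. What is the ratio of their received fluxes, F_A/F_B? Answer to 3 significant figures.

F_A/F_B ≈ 91.2

Δm = 4.5 − (9.4) = -4.9
Flux ratio = 10^(−0.4 Δm) = 10^(−0.4 × -4.9) = 10^1.960 = 91.20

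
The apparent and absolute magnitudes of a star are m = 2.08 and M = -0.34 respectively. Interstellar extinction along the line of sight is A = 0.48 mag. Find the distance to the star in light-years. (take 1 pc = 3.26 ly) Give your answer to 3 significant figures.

d ≈ 79.7 ly

m − M = 5 log₁₀(d/10 pc) + A  ⇒  2.08 − (-0.34) − 0.48 = 5 log₁₀(d/10)
1.940 = 5 log₁₀(d/10)
log₁₀ d = (m − M − A)/5 + 1 = 1.3880
d = 10^1.3880 = 24.43 pc
= 79.66 ly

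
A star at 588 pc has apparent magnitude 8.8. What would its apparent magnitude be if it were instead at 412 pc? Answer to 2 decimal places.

Flux ∝ 1/d², so Δm = 5 log₁₀(d₂/d₁) = 5 log₁₀(412/588) = -0.772
m₂ = m₁ + Δm = 8.8 + (-0.772) = 8.028

m ≈ 8.03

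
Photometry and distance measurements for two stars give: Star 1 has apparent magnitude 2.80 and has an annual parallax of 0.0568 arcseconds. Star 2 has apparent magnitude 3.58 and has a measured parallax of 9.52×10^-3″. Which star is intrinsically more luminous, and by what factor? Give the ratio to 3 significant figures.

Star 2 is more luminous, by a factor of 17.4.

Star 1: d = 1/p = 1/0.0568″ = 17.61 pc
Star 1: M = m − 5 log₁₀ d + 5 = 2.80 − 5·1.2457 + 5 = 1.572
Star 2: d = 1/p = 1/9.52×10^-3″ = 105.0 pc
Star 2: M = m − 5 log₁₀ d + 5 = 3.58 − 5·2.0214 + 5 = -1.527
ΔM = M_1 − M_2 = 1.572 − (-1.527) = 3.099; smaller M is more luminous → Star 2.
L ratio = 10^(0.4 |ΔM|) = 10^1.239 = 17.35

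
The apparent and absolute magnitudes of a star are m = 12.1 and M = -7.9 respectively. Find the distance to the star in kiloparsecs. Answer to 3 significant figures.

Distance modulus: m − M = 12.1 − (-7.9) = 20.000
m − M = 5 log₁₀ d − 5
log₁₀ d = (m − M)/5 + 1 = 5.0000
d = 10^5.0000 = 100000 pc
= 100.0 kpc

d ≈ 100 kpc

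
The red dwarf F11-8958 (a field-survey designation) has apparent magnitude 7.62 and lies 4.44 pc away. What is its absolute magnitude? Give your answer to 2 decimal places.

M ≈ 9.38

5 log₁₀(d/10 pc) = 5 log₁₀(4.440) − 5 = -1.763
M = m − 5 log₁₀(d/10) = 7.62 + 1.763 = 9.383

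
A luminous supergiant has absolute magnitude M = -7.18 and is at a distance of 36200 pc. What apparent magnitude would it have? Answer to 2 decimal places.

m = M + 5 log₁₀ d − 5 = -7.18 + 5·4.5587 − 5 = 10.614

m ≈ 10.61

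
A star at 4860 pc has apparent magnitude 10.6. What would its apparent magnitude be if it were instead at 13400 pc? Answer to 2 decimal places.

m ≈ 12.80

Flux ∝ 1/d², so Δm = 5 log₁₀(d₂/d₁) = 5 log₁₀(13400/4860) = 2.202
m₂ = m₁ + Δm = 10.6 + (2.202) = 12.802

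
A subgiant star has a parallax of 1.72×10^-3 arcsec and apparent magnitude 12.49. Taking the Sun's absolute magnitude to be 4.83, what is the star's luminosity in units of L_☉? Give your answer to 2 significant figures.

d = 1/p = 1/1.72×10^-3″ = 581.4 pc
M = m − 5 log₁₀ d + 5 = 12.49 − 5·2.7645 + 5 = 3.668
M − M_☉ = 3.668 − 4.83 = -1.162
L/L_☉ = 10^(−0.4 × -1.162) = 2.917

L/L_☉ ≈ 2.9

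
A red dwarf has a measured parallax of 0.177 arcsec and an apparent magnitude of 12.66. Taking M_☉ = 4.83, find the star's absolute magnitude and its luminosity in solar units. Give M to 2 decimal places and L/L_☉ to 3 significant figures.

d = 1/p = 1/0.177″ = 5.650 pc
M = m − 5 log₁₀ d + 5 = 12.66 − 5·0.7520 + 5 = 13.900
M − M_☉ = 13.900 − 4.83 = 9.070
L/L_☉ = 10^(−0.4 × 9.070) = 2.355×10^-4

M ≈ 13.90; L/L_☉ ≈ 2.36×10^-4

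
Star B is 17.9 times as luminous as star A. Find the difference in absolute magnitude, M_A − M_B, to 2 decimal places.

Pogson: ΔM = −2.5 log₁₀(ratio) = −2.5 log₁₀(17.9) = −2.5 × 1.2529 = -3.132
Star B is brighter so has the smaller magnitude: M_A − M_B is positive.

M_A − M_B ≈ 3.13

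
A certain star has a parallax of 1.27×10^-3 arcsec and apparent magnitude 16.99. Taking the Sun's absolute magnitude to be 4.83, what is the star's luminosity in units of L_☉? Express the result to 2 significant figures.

d = 1/p = 1/1.27×10^-3″ = 787.4 pc
M = m − 5 log₁₀ d + 5 = 16.99 − 5·2.8962 + 5 = 7.509
M − M_☉ = 7.509 − 4.83 = 2.679
L/L_☉ = 10^(−0.4 × 2.679) = 0.08480

L/L_☉ ≈ 0.085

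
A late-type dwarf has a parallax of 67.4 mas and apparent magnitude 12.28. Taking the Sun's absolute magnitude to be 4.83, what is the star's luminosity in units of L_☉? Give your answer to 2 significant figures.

L/L_☉ ≈ 2.3×10^-3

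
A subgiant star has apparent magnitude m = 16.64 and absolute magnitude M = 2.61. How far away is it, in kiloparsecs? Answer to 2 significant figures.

d ≈ 6.4 kpc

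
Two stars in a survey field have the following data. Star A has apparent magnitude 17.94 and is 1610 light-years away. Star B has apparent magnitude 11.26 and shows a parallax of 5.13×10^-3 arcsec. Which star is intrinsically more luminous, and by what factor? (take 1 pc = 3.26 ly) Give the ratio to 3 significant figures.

Star A: d = 1610 ly / 3.26 = 493.9 pc
Star A: M = m − 5 log₁₀ d + 5 = 17.94 − 5·2.6936 + 5 = 9.472
Star B: d = 1/p = 1/5.13×10^-3″ = 194.9 pc
Star B: M = m − 5 log₁₀ d + 5 = 11.26 − 5·2.2899 + 5 = 4.811
ΔM = M_A − M_B = 9.472 − (4.811) = 4.661; smaller M is more luminous → Star B.
L ratio = 10^(0.4 |ΔM|) = 10^1.865 = 73.21

Star B is more luminous, by a factor of 73.2.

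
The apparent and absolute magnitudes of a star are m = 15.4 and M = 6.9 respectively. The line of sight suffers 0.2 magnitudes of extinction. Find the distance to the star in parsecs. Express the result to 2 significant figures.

m − M = 5 log₁₀(d/10 pc) + A  ⇒  15.4 − (6.9) − 0.2 = 5 log₁₀(d/10)
8.300 = 5 log₁₀(d/10)
log₁₀ d = (m − M − A)/5 + 1 = 2.6600
d = 10^2.6600 = 457.1 pc

d ≈ 460 pc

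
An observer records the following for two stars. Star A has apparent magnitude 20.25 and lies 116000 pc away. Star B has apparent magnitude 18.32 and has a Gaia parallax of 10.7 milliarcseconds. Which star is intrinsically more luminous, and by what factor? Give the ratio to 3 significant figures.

Star A: M = m − 5 log₁₀ d + 5 = 20.25 − 5·5.0645 + 5 = -0.072
Star B: p = 10.7 mas = 0.0107″ → d = 1/p = 93.46 pc
Star B: M = m − 5 log₁₀ d + 5 = 18.32 − 5·1.9706 + 5 = 13.467
ΔM = M_A − M_B = -0.072 − (13.467) = -13.539; smaller M is more luminous → Star A.
L ratio = 10^(0.4 |ΔM|) = 10^5.416 = 260400

Star A is more luminous, by a factor of 260000.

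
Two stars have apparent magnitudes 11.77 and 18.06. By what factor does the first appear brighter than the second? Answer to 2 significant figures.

330

Magnitude difference = -6.29
Flux ratio = 10^(−0.4 Δm) = 10^(−0.4 × -6.29) = 10^2.516 = 328.1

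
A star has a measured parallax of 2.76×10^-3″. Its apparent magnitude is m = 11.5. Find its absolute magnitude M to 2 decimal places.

M ≈ 3.70

d = 1/p = 1/2.76×10^-3″ = 362.3 pc
5 log₁₀(d/10 pc) = 5 log₁₀(362.3) − 5 = 7.795
M = m − 5 log₁₀(d/10) = 11.5 − 7.795 = 3.705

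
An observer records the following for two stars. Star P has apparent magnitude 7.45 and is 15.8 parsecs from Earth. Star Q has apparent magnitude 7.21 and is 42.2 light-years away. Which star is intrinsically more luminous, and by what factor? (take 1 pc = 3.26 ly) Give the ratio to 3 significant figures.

Star P: M = m − 5 log₁₀ d + 5 = 7.45 − 5·1.1987 + 5 = 6.457
Star Q: d = 42.2 ly / 3.26 = 12.94 pc
Star Q: M = m − 5 log₁₀ d + 5 = 7.21 − 5·1.1121 + 5 = 6.650
ΔM = M_P − M_Q = 6.457 − (6.650) = -0.193; smaller M is more luminous → Star P.
L ratio = 10^(0.4 |ΔM|) = 10^0.077 = 1.194

Star P is more luminous, by a factor of 1.19.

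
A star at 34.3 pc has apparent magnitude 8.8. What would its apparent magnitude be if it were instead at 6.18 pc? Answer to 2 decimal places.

m ≈ 5.08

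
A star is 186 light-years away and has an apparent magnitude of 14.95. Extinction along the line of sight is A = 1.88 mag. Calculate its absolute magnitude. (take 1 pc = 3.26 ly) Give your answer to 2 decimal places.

M ≈ 9.29

d = 186 ly / 3.26 = 57.06 pc
5 log₁₀(d/10 pc) = 5 log₁₀(57.06) − 5 = 3.781
M = m − 5 log₁₀(d/10) − A = 14.95 − 3.781 − 1.88 = 9.289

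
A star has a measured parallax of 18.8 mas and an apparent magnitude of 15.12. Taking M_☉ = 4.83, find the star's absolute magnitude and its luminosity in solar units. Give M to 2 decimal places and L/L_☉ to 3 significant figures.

d = 1/p = 1000/18.8 mas = 53.19 pc
M = m − 5 log₁₀ d + 5 = 15.12 − 5·1.7258 + 5 = 11.491
M − M_☉ = 11.491 − 4.83 = 6.661
L/L_☉ = 10^(−0.4 × 6.661) = 2.166×10^-3

M ≈ 11.49; L/L_☉ ≈ 2.17×10^-3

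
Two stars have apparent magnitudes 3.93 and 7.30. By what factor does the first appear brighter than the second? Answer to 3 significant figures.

Δm = 3.93 − (7.30) = -3.37
Flux ratio = 10^(−0.4 Δm) = 10^(−0.4 × -3.37) = 10^1.348 = 22.28

22.3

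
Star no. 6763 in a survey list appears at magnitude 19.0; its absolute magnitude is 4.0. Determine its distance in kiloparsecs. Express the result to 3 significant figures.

μ = m − M = 15.000
m − M = 5 log₁₀ d − 5
log₁₀ d = (m − M)/5 + 1 = 4.0000
d = 10^4.0000 = 10000 pc
= 10.00 kpc

d ≈ 10.0 kpc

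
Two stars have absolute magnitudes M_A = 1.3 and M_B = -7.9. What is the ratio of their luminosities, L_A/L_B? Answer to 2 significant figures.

ΔM = M_A − M_B = 9.2
L_A/L_B = 10^(−0.4 ΔM) = 10^-3.680 = 2.089×10^-4

L_A/L_B ≈ 2.1×10^-4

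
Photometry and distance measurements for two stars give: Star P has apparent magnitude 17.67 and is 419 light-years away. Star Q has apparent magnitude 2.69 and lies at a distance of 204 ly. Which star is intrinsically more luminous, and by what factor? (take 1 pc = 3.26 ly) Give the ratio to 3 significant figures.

Star Q is more luminous, by a factor of 233000.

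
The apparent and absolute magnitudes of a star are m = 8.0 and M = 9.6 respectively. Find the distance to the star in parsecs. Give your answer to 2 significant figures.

d ≈ 4.8 pc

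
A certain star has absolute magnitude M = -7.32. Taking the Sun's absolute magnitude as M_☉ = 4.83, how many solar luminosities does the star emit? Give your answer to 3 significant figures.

M − M_☉ = -7.32 − 4.83 = -12.150
L/L_☉ = 10^(−0.4 (M − M_☉)) = 10^4.860 = 72440

L/L_☉ ≈ 72400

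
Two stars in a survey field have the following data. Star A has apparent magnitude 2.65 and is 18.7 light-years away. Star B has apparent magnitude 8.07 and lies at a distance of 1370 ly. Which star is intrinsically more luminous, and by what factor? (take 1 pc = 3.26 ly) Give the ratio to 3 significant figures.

Star B is more luminous, by a factor of 36.5.

Star A: d = 18.7 ly / 3.26 = 5.736 pc
Star A: M = m − 5 log₁₀ d + 5 = 2.65 − 5·0.7586 + 5 = 3.857
Star B: d = 1370 ly / 3.26 = 420.2 pc
Star B: M = m − 5 log₁₀ d + 5 = 8.07 − 5·2.6235 + 5 = -0.048
ΔM = M_A − M_B = 3.857 − (-0.048) = 3.904; smaller M is more luminous → Star B.
L ratio = 10^(0.4 |ΔM|) = 10^1.562 = 36.46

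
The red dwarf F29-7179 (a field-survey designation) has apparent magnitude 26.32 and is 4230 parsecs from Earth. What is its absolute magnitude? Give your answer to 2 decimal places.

5 log₁₀(d/10 pc) = 5 log₁₀(4230) − 5 = 13.132
M = m − 5 log₁₀(d/10) = 26.32 − 13.132 = 13.188

M ≈ 13.19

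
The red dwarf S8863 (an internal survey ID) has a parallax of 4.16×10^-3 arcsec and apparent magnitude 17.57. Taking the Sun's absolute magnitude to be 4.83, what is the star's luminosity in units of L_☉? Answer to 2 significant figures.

L/L_☉ ≈ 4.6×10^-3

d = 1/p = 1/4.16×10^-3″ = 240.4 pc
M = m − 5 log₁₀ d + 5 = 17.57 − 5·2.3809 + 5 = 10.665
M − M_☉ = 10.665 − 4.83 = 5.835
L/L_☉ = 10^(−0.4 × 5.835) = 4.632×10^-3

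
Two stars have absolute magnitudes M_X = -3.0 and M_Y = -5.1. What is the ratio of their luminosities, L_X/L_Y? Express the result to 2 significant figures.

ΔM = M_X − M_Y = 2.1
L_X/L_Y = 10^(−0.4 ΔM) = 10^-0.840 = 0.1445

L_X/L_Y ≈ 0.14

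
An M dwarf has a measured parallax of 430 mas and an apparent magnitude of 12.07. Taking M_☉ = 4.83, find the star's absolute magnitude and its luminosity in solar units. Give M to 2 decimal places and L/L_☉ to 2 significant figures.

M ≈ 15.24; L/L_☉ ≈ 6.9×10^-5

d = 1/p = 1000/430 mas = 2.326 pc
M = m − 5 log₁₀ d + 5 = 12.07 − 5·0.3665 + 5 = 15.237
M − M_☉ = 15.237 − 4.83 = 10.407
L/L_☉ = 10^(−0.4 × 10.407) = 6.872×10^-5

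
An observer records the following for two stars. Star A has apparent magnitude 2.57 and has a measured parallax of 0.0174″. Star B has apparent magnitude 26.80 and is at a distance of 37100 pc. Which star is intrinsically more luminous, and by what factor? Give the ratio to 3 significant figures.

Star A is more luminous, by a factor of 11800.

Star A: d = 1/p = 1/0.0174″ = 57.47 pc
Star A: M = m − 5 log₁₀ d + 5 = 2.57 − 5·1.7595 + 5 = -1.227
Star B: M = m − 5 log₁₀ d + 5 = 26.80 − 5·4.5694 + 5 = 8.953
ΔM = M_A − M_B = -1.227 − (8.953) = -10.180; smaller M is more luminous → Star A.
L ratio = 10^(0.4 |ΔM|) = 10^4.072 = 11810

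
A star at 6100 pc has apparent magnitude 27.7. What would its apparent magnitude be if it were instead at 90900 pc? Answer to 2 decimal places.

m ≈ 33.57

Flux ∝ 1/d², so Δm = 5 log₁₀(d₂/d₁) = 5 log₁₀(90900/6100) = 5.866
m₂ = m₁ + Δm = 27.7 + (5.866) = 33.566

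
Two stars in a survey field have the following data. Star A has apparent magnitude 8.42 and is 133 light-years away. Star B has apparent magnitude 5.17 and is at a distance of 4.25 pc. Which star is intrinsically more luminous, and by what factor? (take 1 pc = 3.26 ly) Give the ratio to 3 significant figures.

Star A: d = 133 ly / 3.26 = 40.80 pc
Star A: M = m − 5 log₁₀ d + 5 = 8.42 − 5·1.6106 + 5 = 5.367
Star B: M = m − 5 log₁₀ d + 5 = 5.17 − 5·0.6284 + 5 = 7.028
ΔM = M_A − M_B = 5.367 − (7.028) = -1.661; smaller M is more luminous → Star A.
L ratio = 10^(0.4 |ΔM|) = 10^0.664 = 4.618

Star A is more luminous, by a factor of 4.62.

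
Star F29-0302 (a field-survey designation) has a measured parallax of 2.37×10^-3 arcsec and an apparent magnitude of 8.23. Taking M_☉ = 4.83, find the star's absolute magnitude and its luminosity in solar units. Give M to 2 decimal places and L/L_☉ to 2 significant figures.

d = 1/p = 1/2.37×10^-3″ = 421.9 pc
M = m − 5 log₁₀ d + 5 = 8.23 − 5·2.6253 + 5 = 0.104
M − M_☉ = 0.104 − 4.83 = -4.726
L/L_☉ = 10^(−0.4 × -4.726) = 77.71

M ≈ 0.10; L/L_☉ ≈ 78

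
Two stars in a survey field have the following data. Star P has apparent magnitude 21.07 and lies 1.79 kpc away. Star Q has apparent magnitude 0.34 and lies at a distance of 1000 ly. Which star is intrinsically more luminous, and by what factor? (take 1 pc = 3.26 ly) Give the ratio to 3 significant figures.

Star P: d = 1.79 kpc = 1790 pc
Star P: M = m − 5 log₁₀ d + 5 = 21.07 − 5·3.2529 + 5 = 9.806
Star Q: d = 1000 ly / 3.26 = 306.7 pc
Star Q: M = m − 5 log₁₀ d + 5 = 0.34 − 5·2.4868 + 5 = -7.094
ΔM = M_P − M_Q = 9.806 − (-7.094) = 16.900; smaller M is more luminous → Star Q.
L ratio = 10^(0.4 |ΔM|) = 10^6.760 = 5.753×10^6

Star Q is more luminous, by a factor of 5.75×10^6.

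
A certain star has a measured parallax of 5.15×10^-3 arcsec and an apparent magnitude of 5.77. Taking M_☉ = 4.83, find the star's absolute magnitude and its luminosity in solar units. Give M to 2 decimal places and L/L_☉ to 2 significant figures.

M ≈ -0.67; L/L_☉ ≈ 160

d = 1/p = 1/5.15×10^-3″ = 194.2 pc
M = m − 5 log₁₀ d + 5 = 5.77 − 5·2.2882 + 5 = -0.671
M − M_☉ = -0.671 − 4.83 = -5.501
L/L_☉ = 10^(−0.4 × -5.501) = 158.6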